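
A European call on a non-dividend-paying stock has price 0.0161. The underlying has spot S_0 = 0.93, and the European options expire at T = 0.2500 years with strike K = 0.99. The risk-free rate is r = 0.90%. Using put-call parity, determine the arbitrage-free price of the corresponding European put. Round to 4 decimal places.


Put-call parity: C - P = S_0 * exp(-qT) - K * exp(-rT).
S_0 * exp(-qT) = 0.9300 * 1.00000000 = 0.93000000
K * exp(-rT) = 0.9900 * 0.99775253 = 0.98777500
P = C - S*exp(-qT) + K*exp(-rT)
P = 0.0161 - 0.93000000 + 0.98777500 = 0.0739

Answer: Put price = 0.0739


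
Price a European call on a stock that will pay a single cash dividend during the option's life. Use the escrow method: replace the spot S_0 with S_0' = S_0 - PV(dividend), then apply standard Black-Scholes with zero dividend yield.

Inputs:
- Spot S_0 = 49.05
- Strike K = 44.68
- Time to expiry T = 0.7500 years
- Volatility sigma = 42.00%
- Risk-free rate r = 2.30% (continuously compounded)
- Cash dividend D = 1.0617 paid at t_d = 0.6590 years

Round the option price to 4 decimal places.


PV(D) = D * exp(-r * t_d) = 1.0617 * 0.98495729 = 1.04572915
S_0' = S_0 - PV(D) = 49.0500 - 1.04572915 = 48.00427085
d1 = (ln(S_0'/K) + (r + sigma^2/2)*T) / (sigma*sqrt(T)) = 0.42659039
d2 = d1 - sigma*sqrt(T) = 0.06285972
exp(-rT) = 0.98289793
N(d1) = 0.66516115; N(d2) = 0.52506090
C = S_0' * N(d1) - K * exp(-rT) * N(d2) = 48.00427085 * 0.66516115 - 44.6800 * 0.98289793 * 0.52506090 = 8.8721

Answer: Price = 8.8721


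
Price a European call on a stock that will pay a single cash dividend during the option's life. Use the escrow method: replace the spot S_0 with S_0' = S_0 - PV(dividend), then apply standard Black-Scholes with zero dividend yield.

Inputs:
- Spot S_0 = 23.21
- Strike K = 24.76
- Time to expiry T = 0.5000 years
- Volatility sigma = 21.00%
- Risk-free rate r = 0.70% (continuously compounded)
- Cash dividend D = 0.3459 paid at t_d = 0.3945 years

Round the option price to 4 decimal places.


PV(D) = D * exp(-r * t_d) = 0.3459 * 0.99724231 = 0.34494611
S_0' = S_0 - PV(D) = 23.2100 - 0.34494611 = 22.86505389
d1 = (ln(S_0'/K) + (r + sigma^2/2)*T) / (sigma*sqrt(T)) = -0.43837074
d2 = d1 - sigma*sqrt(T) = -0.58686317
exp(-rT) = 0.99650612
N(d1) = 0.33055878; N(d2) = 0.27864780
C = S_0' * N(d1) - K * exp(-rT) * N(d2) = 22.86505389 * 0.33055878 - 24.7600 * 0.99650612 * 0.27864780 = 0.6830

Answer: Price = 0.6830


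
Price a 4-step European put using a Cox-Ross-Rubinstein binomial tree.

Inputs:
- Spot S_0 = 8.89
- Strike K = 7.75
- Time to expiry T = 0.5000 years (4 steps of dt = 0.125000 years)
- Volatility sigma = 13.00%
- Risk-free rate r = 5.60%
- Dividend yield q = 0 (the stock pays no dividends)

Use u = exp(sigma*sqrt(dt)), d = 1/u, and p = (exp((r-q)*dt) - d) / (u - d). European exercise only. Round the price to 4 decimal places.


Answer: Price = V(0,0) = 0.0123

Derivation:
dt = T/N = 0.125000
u = exp(sigma*sqrt(dt)) = 1.047035; d = 1/u = 0.955078
p = (exp((r-q)*dt) - d) / (u - d) = 0.564902
Discount per step: exp(-r*dt) = 0.993024
Stock lattice S(k, i) with i counting down-moves:
  k=0: S(0,0) = 8.8900
  k=1: S(1,0) = 9.3081; S(1,1) = 8.4906
  k=2: S(2,0) = 9.7459; S(2,1) = 8.8900; S(2,2) = 8.1092
  k=3: S(3,0) = 10.2043; S(3,1) = 9.3081; S(3,2) = 8.4906; S(3,3) = 7.7450
  k=4: S(4,0) = 10.6843; S(4,1) = 9.7459; S(4,2) = 8.8900; S(4,3) = 8.1092; S(4,4) = 7.3970
Terminal payoffs V(N, i) = max(K - S_T, 0):
  V(4,0) = 0.000000; V(4,1) = 0.000000; V(4,2) = 0.000000; V(4,3) = 0.000000; V(4,4) = 0.352965
Backward induction: V(k, i) = exp(-r*dt) * [p * V(k+1, i) + (1-p) * V(k+1, i+1)].
  V(3,0) = exp(-r*dt) * [p*0.000000 + (1-p)*0.000000] = 0.000000
  V(3,1) = exp(-r*dt) * [p*0.000000 + (1-p)*0.000000] = 0.000000
  V(3,2) = exp(-r*dt) * [p*0.000000 + (1-p)*0.000000] = 0.000000
  V(3,3) = exp(-r*dt) * [p*0.000000 + (1-p)*0.352965] = 0.152503
  V(2,0) = exp(-r*dt) * [p*0.000000 + (1-p)*0.000000] = 0.000000
  V(2,1) = exp(-r*dt) * [p*0.000000 + (1-p)*0.000000] = 0.000000
  V(2,2) = exp(-r*dt) * [p*0.000000 + (1-p)*0.152503] = 0.065891
  V(1,0) = exp(-r*dt) * [p*0.000000 + (1-p)*0.000000] = 0.000000
  V(1,1) = exp(-r*dt) * [p*0.000000 + (1-p)*0.065891] = 0.028469
  V(0,0) = exp(-r*dt) * [p*0.000000 + (1-p)*0.028469] = 0.012300


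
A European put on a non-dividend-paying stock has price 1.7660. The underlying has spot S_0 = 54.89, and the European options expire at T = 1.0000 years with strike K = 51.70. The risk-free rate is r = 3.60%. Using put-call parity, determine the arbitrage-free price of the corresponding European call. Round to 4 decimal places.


Put-call parity: C - P = S_0 * exp(-qT) - K * exp(-rT).
S_0 * exp(-qT) = 54.8900 * 1.00000000 = 54.89000000
K * exp(-rT) = 51.7000 * 0.96464029 = 49.87190317
C = P + S*exp(-qT) - K*exp(-rT)
C = 1.7660 + 54.89000000 - 49.87190317 = 6.7841

Answer: Call price = 6.7841


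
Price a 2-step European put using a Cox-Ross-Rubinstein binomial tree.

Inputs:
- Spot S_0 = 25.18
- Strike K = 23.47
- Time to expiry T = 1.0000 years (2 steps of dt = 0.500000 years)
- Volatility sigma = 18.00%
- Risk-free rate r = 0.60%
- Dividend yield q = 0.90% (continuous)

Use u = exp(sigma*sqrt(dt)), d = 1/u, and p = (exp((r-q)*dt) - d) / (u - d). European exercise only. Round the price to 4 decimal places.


Answer: Price = V(0,0) = 1.1347

Derivation:
dt = T/N = 0.500000
u = exp(sigma*sqrt(dt)) = 1.135734; d = 1/u = 0.880488
p = (exp((r-q)*dt) - d) / (u - d) = 0.462351
Discount per step: exp(-r*dt) = 0.997004
Stock lattice S(k, i) with i counting down-moves:
  k=0: S(0,0) = 25.1800
  k=1: S(1,0) = 28.5978; S(1,1) = 22.1707
  k=2: S(2,0) = 32.4795; S(2,1) = 25.1800; S(2,2) = 19.5210
Terminal payoffs V(N, i) = max(K - S_T, 0):
  V(2,0) = 0.000000; V(2,1) = 0.000000; V(2,2) = 3.948985
Backward induction: V(k, i) = exp(-r*dt) * [p * V(k+1, i) + (1-p) * V(k+1, i+1)].
  V(1,0) = exp(-r*dt) * [p*0.000000 + (1-p)*0.000000] = 0.000000
  V(1,1) = exp(-r*dt) * [p*0.000000 + (1-p)*3.948985] = 2.116809
  V(0,0) = exp(-r*dt) * [p*0.000000 + (1-p)*2.116809] = 1.134691


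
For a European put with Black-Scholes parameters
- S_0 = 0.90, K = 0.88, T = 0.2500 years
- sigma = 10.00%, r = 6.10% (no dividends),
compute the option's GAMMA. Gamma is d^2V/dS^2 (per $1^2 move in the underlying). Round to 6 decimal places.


Answer: Gamma = 6.542881

Derivation:
d1 = 0.7794571170; d2 = 0.7294571170
phi(d1) = 0.2944296359; exp(-qT) = 1.0000000000; exp(-rT) = 0.9848656924
Gamma = exp(-qT) * phi(d1) / (S * sigma * sqrt(T)) = 1.0000000000 * 0.2944296359 / (0.9000 * 0.1000 * 0.5000000000) = 6.542881


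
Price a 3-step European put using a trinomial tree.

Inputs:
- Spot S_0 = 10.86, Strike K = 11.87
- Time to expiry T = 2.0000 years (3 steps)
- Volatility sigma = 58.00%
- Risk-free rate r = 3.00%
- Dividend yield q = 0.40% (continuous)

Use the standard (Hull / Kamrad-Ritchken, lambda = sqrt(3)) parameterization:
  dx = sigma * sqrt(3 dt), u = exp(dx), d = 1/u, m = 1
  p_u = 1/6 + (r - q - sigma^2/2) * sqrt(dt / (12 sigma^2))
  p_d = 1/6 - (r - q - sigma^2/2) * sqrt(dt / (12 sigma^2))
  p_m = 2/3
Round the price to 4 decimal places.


Answer: Price = V(0,0) = 3.5255

Derivation:
dt = T/N = 0.666667; dx = sigma*sqrt(3*dt) = 0.820244
u = exp(dx) = 2.271054; d = 1/u = 0.440324
p_u = 0.108879, p_m = 0.666667, p_d = 0.224454
Discount per step: exp(-r*dt) = 0.980199
Stock lattice S(k, j) with j the centered position index:
  k=0: S(0,+0) = 10.8600
  k=1: S(1,-1) = 4.7819; S(1,+0) = 10.8600; S(1,+1) = 24.6636
  k=2: S(2,-2) = 2.1056; S(2,-1) = 4.7819; S(2,+0) = 10.8600; S(2,+1) = 24.6636; S(2,+2) = 56.0125
  k=3: S(3,-3) = 0.9271; S(3,-2) = 2.1056; S(3,-1) = 4.7819; S(3,+0) = 10.8600; S(3,+1) = 24.6636; S(3,+2) = 56.0125; S(3,+3) = 127.2073
Terminal payoffs V(N, j) = max(K - S_T, 0):
  V(3,-3) = 10.942855; V(3,-2) = 9.764404; V(3,-1) = 7.088079; V(3,+0) = 1.010000; V(3,+1) = 0.000000; V(3,+2) = 0.000000; V(3,+3) = 0.000000
Backward induction: V(k, j) = exp(-r*dt) * [p_u * V(k+1, j+1) + p_m * V(k+1, j) + p_d * V(k+1, j-1)]
  V(2,-2) = exp(-r*dt) * [p_u*7.088079 + p_m*9.764404 + p_d*10.942855] = 9.544701
  V(2,-1) = exp(-r*dt) * [p_u*1.010000 + p_m*7.088079 + p_d*9.764404] = 6.887872
  V(2,+0) = exp(-r*dt) * [p_u*0.000000 + p_m*1.010000 + p_d*7.088079] = 2.219448
  V(2,+1) = exp(-r*dt) * [p_u*0.000000 + p_m*0.000000 + p_d*1.010000] = 0.222210
  V(2,+2) = exp(-r*dt) * [p_u*0.000000 + p_m*0.000000 + p_d*0.000000] = 0.000000
  V(1,-1) = exp(-r*dt) * [p_u*2.219448 + p_m*6.887872 + p_d*9.544701] = 6.837783
  V(1,+0) = exp(-r*dt) * [p_u*0.222210 + p_m*2.219448 + p_d*6.887872] = 2.989448
  V(1,+1) = exp(-r*dt) * [p_u*0.000000 + p_m*0.222210 + p_d*2.219448] = 0.633507
  V(0,+0) = exp(-r*dt) * [p_u*0.633507 + p_m*2.989448 + p_d*6.837783] = 3.525491


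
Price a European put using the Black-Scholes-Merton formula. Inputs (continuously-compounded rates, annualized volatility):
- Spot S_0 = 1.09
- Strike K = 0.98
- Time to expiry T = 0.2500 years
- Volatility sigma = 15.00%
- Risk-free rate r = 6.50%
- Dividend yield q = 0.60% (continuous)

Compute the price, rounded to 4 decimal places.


d1 = (ln(S/K) + (r - q + 0.5*sigma^2) * T) / (sigma * sqrt(T)) = 1.65257205
d2 = d1 - sigma * sqrt(T) = 1.57757205
exp(-rT) = 0.98388132; exp(-qT) = 0.99850112
P = K * exp(-rT) * N(-d2) - S_0 * exp(-qT) * N(-d1)
N(-d1) = 0.04920900; N(-d2) = 0.05733198
P = 0.9800 * 0.98388132 * 0.05733198 - 1.0900 * 0.99850112 * 0.04920900 = 0.0017

Answer: Price = 0.0017


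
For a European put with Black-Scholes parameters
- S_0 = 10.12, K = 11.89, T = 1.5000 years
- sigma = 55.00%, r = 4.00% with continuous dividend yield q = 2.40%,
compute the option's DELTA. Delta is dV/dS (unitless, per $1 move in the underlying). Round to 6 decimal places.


Answer: Delta = -0.431230

Derivation:
d1 = 0.1331497393; d2 = -0.5404599400
phi(d1) = 0.3954215137; exp(-qT) = 0.9646402935; exp(-rT) = 0.9417645336
N(-d1) = 0.4470374795
Delta = -exp(-qT) * N(-d1) = -0.9646402935 * 0.4470374795 = -0.431230


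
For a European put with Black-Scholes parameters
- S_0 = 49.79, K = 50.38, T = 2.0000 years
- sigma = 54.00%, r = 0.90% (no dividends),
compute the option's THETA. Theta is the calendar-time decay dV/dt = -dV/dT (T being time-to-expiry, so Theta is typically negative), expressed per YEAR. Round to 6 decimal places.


Answer: Theta = -3.227056

Derivation:
d1 = 0.3899823400; d2 = -0.3736929837
phi(d1) = 0.3697302305; exp(-qT) = 1.0000000000; exp(-rT) = 0.9821610324
Theta = -S*exp(-qT)*phi(d1)*sigma/(2*sqrt(T)) + r*K*exp(-rT)*N(-d2) - q*S*exp(-qT)*N(-d1)
N(-d1) = 0.3482748029; N(-d2) = 0.6456836270; sqrt(T) = 1.4142135624
Term 1 = -49.7900 * 1.0000000000 * 0.3697302305 * 0.5400 / (2 * 1.4142135624) = -3.5145995908
Term 2 = 0.0090 * 50.3800 * 0.9821610324 * 0.6456836270 = 0.2875432293
Term 3 = 0 (no dividend yield, q = 0)
Theta = -3.5145995908 + (0.2875432293) + (0.0000000000) = -3.227056


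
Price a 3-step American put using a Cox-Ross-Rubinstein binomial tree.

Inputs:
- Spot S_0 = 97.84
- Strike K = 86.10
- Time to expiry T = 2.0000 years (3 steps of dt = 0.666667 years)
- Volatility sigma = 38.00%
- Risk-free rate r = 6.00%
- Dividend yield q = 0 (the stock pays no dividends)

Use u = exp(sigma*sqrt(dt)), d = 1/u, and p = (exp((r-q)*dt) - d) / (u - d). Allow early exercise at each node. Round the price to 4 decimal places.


dt = T/N = 0.666667
u = exp(sigma*sqrt(dt)) = 1.363792; d = 1/u = 0.733250
p = (exp((r-q)*dt) - d) / (u - d) = 0.487773
Discount per step: exp(-r*dt) = 0.960789
Stock lattice S(k, i) with i counting down-moves:
  k=0: S(0,0) = 97.8400
  k=1: S(1,0) = 133.4334; S(1,1) = 71.7412
  k=2: S(2,0) = 181.9753; S(2,1) = 97.8400; S(2,2) = 52.6042
  k=3: S(3,0) = 248.1764; S(3,1) = 133.4334; S(3,2) = 71.7412; S(3,3) = 38.5720
Terminal payoffs V(N, i) = max(K - S_T, 0):
  V(3,0) = 0.000000; V(3,1) = 0.000000; V(3,2) = 14.358829; V(3,3) = 47.527971
Backward induction: V(k, i) = exp(-r*dt) * [p * V(k+1, i) + (1-p) * V(k+1, i+1)]; then take max(V_cont, immediate exercise) for American.
  V(2,0) = exp(-r*dt) * [p*0.000000 + (1-p)*0.000000] = 0.000000; exercise = 0.000000; V(2,0) = max -> 0.000000
  V(2,1) = exp(-r*dt) * [p*0.000000 + (1-p)*14.358829] = 7.066594; exercise = 0.000000; V(2,1) = max -> 7.066594
  V(2,2) = exp(-r*dt) * [p*14.358829 + (1-p)*47.527971] = 30.119764; exercise = 33.495793; V(2,2) = max -> 33.495793
  V(1,0) = exp(-r*dt) * [p*0.000000 + (1-p)*7.066594] = 3.477773; exercise = 0.000000; V(1,0) = max -> 3.477773
  V(1,1) = exp(-r*dt) * [p*7.066594 + (1-p)*33.495793] = 19.796448; exercise = 14.358829; V(1,1) = max -> 19.796448
  V(0,0) = exp(-r*dt) * [p*3.477773 + (1-p)*19.796448] = 11.372525; exercise = 0.000000; V(0,0) = max -> 11.372525

Answer: Price = V(0,0) = 11.3725


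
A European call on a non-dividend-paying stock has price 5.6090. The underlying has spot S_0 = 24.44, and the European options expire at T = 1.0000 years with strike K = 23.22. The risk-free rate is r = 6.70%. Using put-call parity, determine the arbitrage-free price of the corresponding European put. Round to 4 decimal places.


Answer: Put price = 2.8842

Derivation:
Put-call parity: C - P = S_0 * exp(-qT) - K * exp(-rT).
S_0 * exp(-qT) = 24.4400 * 1.00000000 = 24.44000000
K * exp(-rT) = 23.2200 * 0.93519520 = 21.71523258
P = C - S*exp(-qT) + K*exp(-rT)
P = 5.6090 - 24.44000000 + 21.71523258 = 2.8842


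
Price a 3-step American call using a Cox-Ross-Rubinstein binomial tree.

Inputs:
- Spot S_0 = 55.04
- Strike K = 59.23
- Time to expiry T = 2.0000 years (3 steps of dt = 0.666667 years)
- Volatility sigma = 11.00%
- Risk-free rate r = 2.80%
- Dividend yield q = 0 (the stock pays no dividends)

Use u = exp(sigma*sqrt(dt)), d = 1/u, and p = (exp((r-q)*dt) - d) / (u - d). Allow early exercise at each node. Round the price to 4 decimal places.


dt = T/N = 0.666667
u = exp(sigma*sqrt(dt)) = 1.093971; d = 1/u = 0.914101
p = (exp((r-q)*dt) - d) / (u - d) = 0.582314
Discount per step: exp(-r*dt) = 0.981506
Stock lattice S(k, i) with i counting down-moves:
  k=0: S(0,0) = 55.0400
  k=1: S(1,0) = 60.2122; S(1,1) = 50.3121
  k=2: S(2,0) = 65.8704; S(2,1) = 55.0400; S(2,2) = 45.9903
  k=3: S(3,0) = 72.0604; S(3,1) = 60.2122; S(3,2) = 50.3121; S(3,3) = 42.0398
Terminal payoffs V(N, i) = max(S_T - K, 0):
  V(3,0) = 12.830357; V(3,1) = 0.982190; V(3,2) = 0.000000; V(3,3) = 0.000000
Backward induction: V(k, i) = exp(-r*dt) * [p * V(k+1, i) + (1-p) * V(k+1, i+1)]; then take max(V_cont, immediate exercise) for American.
  V(2,0) = exp(-r*dt) * [p*12.830357 + (1-p)*0.982190] = 7.735789; exercise = 6.640418; V(2,0) = max -> 7.735789
  V(2,1) = exp(-r*dt) * [p*0.982190 + (1-p)*0.000000] = 0.561366; exercise = 0.000000; V(2,1) = max -> 0.561366
  V(2,2) = exp(-r*dt) * [p*0.000000 + (1-p)*0.000000] = 0.000000; exercise = 0.000000; V(2,2) = max -> 0.000000
  V(1,0) = exp(-r*dt) * [p*7.735789 + (1-p)*0.561366] = 4.651491; exercise = 0.982190; V(1,0) = max -> 4.651491
  V(1,1) = exp(-r*dt) * [p*0.561366 + (1-p)*0.000000] = 0.320846; exercise = 0.000000; V(1,1) = max -> 0.320846
  V(0,0) = exp(-r*dt) * [p*4.651491 + (1-p)*0.320846] = 2.790072; exercise = 0.000000; V(0,0) = max -> 2.790072

Answer: Price = V(0,0) = 2.7901


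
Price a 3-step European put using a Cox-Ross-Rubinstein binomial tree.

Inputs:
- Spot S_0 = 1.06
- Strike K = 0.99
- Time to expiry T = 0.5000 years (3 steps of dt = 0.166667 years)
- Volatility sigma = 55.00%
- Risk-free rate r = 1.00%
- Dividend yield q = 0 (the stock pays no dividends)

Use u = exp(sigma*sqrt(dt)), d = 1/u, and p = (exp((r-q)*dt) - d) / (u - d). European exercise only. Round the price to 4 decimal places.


dt = T/N = 0.166667
u = exp(sigma*sqrt(dt)) = 1.251742; d = 1/u = 0.798886
p = (exp((r-q)*dt) - d) / (u - d) = 0.447784
Discount per step: exp(-r*dt) = 0.998335
Stock lattice S(k, i) with i counting down-moves:
  k=0: S(0,0) = 1.0600
  k=1: S(1,0) = 1.3268; S(1,1) = 0.8468
  k=2: S(2,0) = 1.6609; S(2,1) = 1.0600; S(2,2) = 0.6765
  k=3: S(3,0) = 2.0790; S(3,1) = 1.3268; S(3,2) = 0.8468; S(3,3) = 0.5405
Terminal payoffs V(N, i) = max(K - S_T, 0):
  V(3,0) = 0.000000; V(3,1) = 0.000000; V(3,2) = 0.143180; V(3,3) = 0.449543
Backward induction: V(k, i) = exp(-r*dt) * [p * V(k+1, i) + (1-p) * V(k+1, i+1)].
  V(2,0) = exp(-r*dt) * [p*0.000000 + (1-p)*0.000000] = 0.000000
  V(2,1) = exp(-r*dt) * [p*0.000000 + (1-p)*0.143180] = 0.078935
  V(2,2) = exp(-r*dt) * [p*0.143180 + (1-p)*0.449543] = 0.311839
  V(1,0) = exp(-r*dt) * [p*0.000000 + (1-p)*0.078935] = 0.043517
  V(1,1) = exp(-r*dt) * [p*0.078935 + (1-p)*0.311839] = 0.207203
  V(0,0) = exp(-r*dt) * [p*0.043517 + (1-p)*0.207203] = 0.133684

Answer: Price = V(0,0) = 0.1337


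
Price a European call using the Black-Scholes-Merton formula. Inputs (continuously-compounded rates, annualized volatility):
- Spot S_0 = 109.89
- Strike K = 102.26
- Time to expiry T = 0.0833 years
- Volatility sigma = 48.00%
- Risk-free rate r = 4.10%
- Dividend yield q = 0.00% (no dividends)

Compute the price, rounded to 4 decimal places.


d1 = (ln(S/K) + (r - q + 0.5*sigma^2) * T) / (sigma * sqrt(T)) = 0.61336058
d2 = d1 - sigma * sqrt(T) = 0.47482423
exp(-rT) = 0.99659053; exp(-qT) = 1.00000000
C = S_0 * exp(-qT) * N(d1) - K * exp(-rT) * N(d2)
N(d1) = 0.73018103; N(d2) = 0.68254387
C = 109.8900 * 1.00000000 * 0.73018103 - 102.2600 * 0.99659053 * 0.68254387 = 10.6806

Answer: Price = 10.6806


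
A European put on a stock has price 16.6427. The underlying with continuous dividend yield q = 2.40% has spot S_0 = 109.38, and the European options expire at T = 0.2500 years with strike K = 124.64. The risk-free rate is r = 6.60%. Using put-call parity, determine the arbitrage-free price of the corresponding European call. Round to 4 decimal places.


Put-call parity: C - P = S_0 * exp(-qT) - K * exp(-rT).
S_0 * exp(-qT) = 109.3800 * 0.99401796 = 108.72568491
K * exp(-rT) = 124.6400 * 0.98363538 = 122.60031369
C = P + S*exp(-qT) - K*exp(-rT)
C = 16.6427 + 108.72568491 - 122.60031369 = 2.7681

Answer: Call price = 2.7681


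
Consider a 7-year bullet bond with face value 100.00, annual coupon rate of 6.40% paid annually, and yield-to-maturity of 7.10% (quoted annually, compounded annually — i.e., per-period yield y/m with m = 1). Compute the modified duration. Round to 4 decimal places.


Answer: Modified duration = 5.4444

Derivation:
Coupon per period c = face * coupon_rate / m = 6.400000
Periods per year m = 1; per-period yield y/m = 0.071000
Number of cashflows N = 7
Cashflows (t years, CF_t, discount factor 1/(1+y/m)^(m*t), PV):
  t = 1.0000: CF_t = 6.400000, DF = 0.933707, PV = 5.975724
  t = 2.0000: CF_t = 6.400000, DF = 0.871808, PV = 5.579574
  t = 3.0000: CF_t = 6.400000, DF = 0.814013, PV = 5.209686
  t = 4.0000: CF_t = 6.400000, DF = 0.760050, PV = 4.864319
  t = 5.0000: CF_t = 6.400000, DF = 0.709664, PV = 4.541848
  t = 6.0000: CF_t = 6.400000, DF = 0.662618, PV = 4.240755
  t = 7.0000: CF_t = 106.400000, DF = 0.618691, PV = 65.828708
Price P = sum_t PV_t = 96.240614
First compute Macaulay numerator sum_t t * PV_t:
  t * PV_t at t = 1.0000: 5.975724
  t * PV_t at t = 2.0000: 11.159148
  t * PV_t at t = 3.0000: 15.629058
  t * PV_t at t = 4.0000: 19.457278
  t * PV_t at t = 5.0000: 22.709241
  t * PV_t at t = 6.0000: 25.444528
  t * PV_t at t = 7.0000: 460.800957
Macaulay duration D = 561.175934 / 96.240614 = 5.830968
Modified duration = D / (1 + y/m) = 5.830968 / (1 + 0.071000) = 5.444414


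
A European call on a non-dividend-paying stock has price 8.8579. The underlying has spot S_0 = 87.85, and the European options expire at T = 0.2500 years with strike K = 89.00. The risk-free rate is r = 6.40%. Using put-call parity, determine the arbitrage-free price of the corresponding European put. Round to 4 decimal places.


Answer: Put price = 8.5952

Derivation:
Put-call parity: C - P = S_0 * exp(-qT) - K * exp(-rT).
S_0 * exp(-qT) = 87.8500 * 1.00000000 = 87.85000000
K * exp(-rT) = 89.0000 * 0.98412732 = 87.58733148
P = C - S*exp(-qT) + K*exp(-rT)
P = 8.8579 - 87.85000000 + 87.58733148 = 8.5952


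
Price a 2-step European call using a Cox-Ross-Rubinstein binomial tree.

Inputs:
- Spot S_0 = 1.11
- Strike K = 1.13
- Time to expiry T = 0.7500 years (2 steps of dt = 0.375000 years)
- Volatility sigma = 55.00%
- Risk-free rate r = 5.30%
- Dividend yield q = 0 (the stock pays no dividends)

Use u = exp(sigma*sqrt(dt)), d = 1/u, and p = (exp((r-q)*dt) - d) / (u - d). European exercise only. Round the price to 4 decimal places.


dt = T/N = 0.375000
u = exp(sigma*sqrt(dt)) = 1.400466; d = 1/u = 0.714048
p = (exp((r-q)*dt) - d) / (u - d) = 0.445830
Discount per step: exp(-r*dt) = 0.980321
Stock lattice S(k, i) with i counting down-moves:
  k=0: S(0,0) = 1.1100
  k=1: S(1,0) = 1.5545; S(1,1) = 0.7926
  k=2: S(2,0) = 2.1770; S(2,1) = 1.1100; S(2,2) = 0.5659
Terminal payoffs V(N, i) = max(S_T - K, 0):
  V(2,0) = 1.047048; V(2,1) = 0.000000; V(2,2) = 0.000000
Backward induction: V(k, i) = exp(-r*dt) * [p * V(k+1, i) + (1-p) * V(k+1, i+1)].
  V(1,0) = exp(-r*dt) * [p*1.047048 + (1-p)*0.000000] = 0.457619
  V(1,1) = exp(-r*dt) * [p*0.000000 + (1-p)*0.000000] = 0.000000
  V(0,0) = exp(-r*dt) * [p*0.457619 + (1-p)*0.000000] = 0.200006

Answer: Price = V(0,0) = 0.2000


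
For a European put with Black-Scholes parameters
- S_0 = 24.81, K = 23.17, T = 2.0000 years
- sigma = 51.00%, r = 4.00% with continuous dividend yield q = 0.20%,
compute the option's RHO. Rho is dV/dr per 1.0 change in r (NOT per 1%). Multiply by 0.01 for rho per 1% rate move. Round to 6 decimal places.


d1 = 0.5608167303; d2 = -0.1604321865
phi(d1) = 0.3408897268; exp(-qT) = 0.9960079893; exp(-rT) = 0.9231163464
N(-d2) = 0.5637296816
Rho = -K*T*exp(-rT)*N(-d2) = -23.1700 * 2.0000 * 0.9231163464 * 0.5637296816 = -24.114784

Answer: Rho = -24.114784


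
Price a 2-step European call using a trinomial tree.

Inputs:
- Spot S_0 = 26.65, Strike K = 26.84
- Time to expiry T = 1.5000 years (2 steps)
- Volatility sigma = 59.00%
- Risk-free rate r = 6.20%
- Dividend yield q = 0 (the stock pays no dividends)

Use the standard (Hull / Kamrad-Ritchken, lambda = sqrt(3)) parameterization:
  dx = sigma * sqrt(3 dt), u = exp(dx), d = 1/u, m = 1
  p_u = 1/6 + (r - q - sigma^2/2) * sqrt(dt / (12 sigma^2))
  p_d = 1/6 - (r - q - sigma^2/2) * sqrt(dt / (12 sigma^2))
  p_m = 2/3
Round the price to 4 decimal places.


Answer: Price = V(0,0) = 7.1416

Derivation:
dt = T/N = 0.750000; dx = sigma*sqrt(3*dt) = 0.885000
u = exp(dx) = 2.422984; d = 1/u = 0.412714
p_u = 0.119188, p_m = 0.666667, p_d = 0.214145
Discount per step: exp(-r*dt) = 0.954565
Stock lattice S(k, j) with j the centered position index:
  k=0: S(0,+0) = 26.6500
  k=1: S(1,-1) = 10.9988; S(1,+0) = 26.6500; S(1,+1) = 64.5725
  k=2: S(2,-2) = 4.5394; S(2,-1) = 10.9988; S(2,+0) = 26.6500; S(2,+1) = 64.5725; S(2,+2) = 156.4582
Terminal payoffs V(N, j) = max(S_T - K, 0):
  V(2,-2) = 0.000000; V(2,-1) = 0.000000; V(2,+0) = 0.000000; V(2,+1) = 37.732534; V(2,+2) = 129.618242
Backward induction: V(k, j) = exp(-r*dt) * [p_u * V(k+1, j+1) + p_m * V(k+1, j) + p_d * V(k+1, j-1)]
  V(1,-1) = exp(-r*dt) * [p_u*0.000000 + p_m*0.000000 + p_d*0.000000] = 0.000000
  V(1,+0) = exp(-r*dt) * [p_u*37.732534 + p_m*0.000000 + p_d*0.000000] = 4.292925
  V(1,+1) = exp(-r*dt) * [p_u*129.618242 + p_m*37.732534 + p_d*0.000000] = 38.759085
  V(0,+0) = exp(-r*dt) * [p_u*38.759085 + p_m*4.292925 + p_d*0.000000] = 7.141634


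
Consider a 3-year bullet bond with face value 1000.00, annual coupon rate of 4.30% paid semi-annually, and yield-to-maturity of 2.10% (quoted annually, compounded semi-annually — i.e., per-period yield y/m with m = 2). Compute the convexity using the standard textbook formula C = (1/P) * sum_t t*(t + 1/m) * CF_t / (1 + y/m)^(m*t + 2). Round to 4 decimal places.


Answer: Convexity = 9.6079

Derivation:
Coupon per period c = face * coupon_rate / m = 21.500000
Periods per year m = 2; per-period yield y/m = 0.010500
Number of cashflows N = 6
Cashflows (t years, CF_t, discount factor 1/(1+y/m)^(m*t), PV):
  t = 0.5000: CF_t = 21.500000, DF = 0.989609, PV = 21.276596
  t = 1.0000: CF_t = 21.500000, DF = 0.979326, PV = 21.055513
  t = 1.5000: CF_t = 21.500000, DF = 0.969150, PV = 20.836727
  t = 2.0000: CF_t = 21.500000, DF = 0.959080, PV = 20.620215
  t = 2.5000: CF_t = 21.500000, DF = 0.949114, PV = 20.405952
  t = 3.0000: CF_t = 1021.500000, DF = 0.939252, PV = 959.445839
Price P = sum_t PV_t = 1063.640843
Convexity numerator sum_t t*(t + 1/m) * CF_t / (1+y/m)^(m*t + 2):
  t = 0.5000: term = 10.418364
  t = 1.0000: term = 30.930322
  t = 1.5000: term = 61.217857
  t = 2.0000: term = 100.969582
  t = 2.5000: term = 149.880626
  t = 3.0000: term = 9865.909497
Convexity = (1/P) * sum = 10219.326248 / 1063.640843 = 9.607873


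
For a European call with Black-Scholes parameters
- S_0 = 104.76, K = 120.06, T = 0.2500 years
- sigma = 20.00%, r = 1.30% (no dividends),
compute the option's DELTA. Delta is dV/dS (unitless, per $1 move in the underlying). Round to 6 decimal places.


d1 = -1.2806959818; d2 = -1.3806959818
phi(d1) = 0.1756908026; exp(-qT) = 1.0000000000; exp(-rT) = 0.9967552755
N(d1) = 0.1001502358
Delta = exp(-qT) * N(d1) = 1.0000000000 * 0.1001502358 = 0.100150

Answer: Delta = 0.100150


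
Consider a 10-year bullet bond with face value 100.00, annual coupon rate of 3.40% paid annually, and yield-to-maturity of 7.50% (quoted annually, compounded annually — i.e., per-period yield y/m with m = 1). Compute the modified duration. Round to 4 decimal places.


Answer: Modified duration = 7.7641

Derivation:
Coupon per period c = face * coupon_rate / m = 3.400000
Periods per year m = 1; per-period yield y/m = 0.075000
Number of cashflows N = 10
Cashflows (t years, CF_t, discount factor 1/(1+y/m)^(m*t), PV):
  t = 1.0000: CF_t = 3.400000, DF = 0.930233, PV = 3.162791
  t = 2.0000: CF_t = 3.400000, DF = 0.865333, PV = 2.942131
  t = 3.0000: CF_t = 3.400000, DF = 0.804961, PV = 2.736866
  t = 4.0000: CF_t = 3.400000, DF = 0.748801, PV = 2.545922
  t = 5.0000: CF_t = 3.400000, DF = 0.696559, PV = 2.368299
  t = 6.0000: CF_t = 3.400000, DF = 0.647962, PV = 2.203069
  t = 7.0000: CF_t = 3.400000, DF = 0.602755, PV = 2.049367
  t = 8.0000: CF_t = 3.400000, DF = 0.560702, PV = 1.906388
  t = 9.0000: CF_t = 3.400000, DF = 0.521583, PV = 1.773384
  t = 10.0000: CF_t = 103.400000, DF = 0.485194, PV = 50.169052
Price P = sum_t PV_t = 71.857268
First compute Macaulay numerator sum_t t * PV_t:
  t * PV_t at t = 1.0000: 3.162791
  t * PV_t at t = 2.0000: 5.884262
  t * PV_t at t = 3.0000: 8.210598
  t * PV_t at t = 4.0000: 10.183687
  t * PV_t at t = 5.0000: 11.841497
  t * PV_t at t = 6.0000: 13.218415
  t * PV_t at t = 7.0000: 14.345567
  t * PV_t at t = 8.0000: 15.251101
  t * PV_t at t = 9.0000: 15.960454
  t * PV_t at t = 10.0000: 501.690522
Macaulay duration D = 599.748893 / 71.857268 = 8.346392
Modified duration = D / (1 + y/m) = 8.346392 / (1 + 0.075000) = 7.764085


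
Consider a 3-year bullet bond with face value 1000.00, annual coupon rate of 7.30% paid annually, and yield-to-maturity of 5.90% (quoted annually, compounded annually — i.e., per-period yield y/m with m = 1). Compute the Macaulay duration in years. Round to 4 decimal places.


Answer: Macaulay duration = 2.8044 years

Derivation:
Coupon per period c = face * coupon_rate / m = 73.000000
Periods per year m = 1; per-period yield y/m = 0.059000
Number of cashflows N = 3
Cashflows (t years, CF_t, discount factor 1/(1+y/m)^(m*t), PV):
  t = 1.0000: CF_t = 73.000000, DF = 0.944287, PV = 68.932956
  t = 2.0000: CF_t = 73.000000, DF = 0.891678, PV = 65.092498
  t = 3.0000: CF_t = 1073.000000, DF = 0.842000, PV = 903.466059
Price P = sum_t PV_t = 1037.491512
Macaulay numerator sum_t t * PV_t:
  t * PV_t at t = 1.0000: 68.932956
  t * PV_t at t = 2.0000: 130.184996
  t * PV_t at t = 3.0000: 2710.398176
Macaulay duration D = (sum_t t * PV_t) / P = 2909.516128 / 1037.491512 = 2.804376


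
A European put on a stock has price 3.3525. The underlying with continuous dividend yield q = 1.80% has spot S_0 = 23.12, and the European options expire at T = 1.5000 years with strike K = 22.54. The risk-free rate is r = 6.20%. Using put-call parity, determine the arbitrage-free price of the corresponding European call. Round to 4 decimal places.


Put-call parity: C - P = S_0 * exp(-qT) - K * exp(-rT).
S_0 * exp(-qT) = 23.1200 * 0.97336124 = 22.50411190
K * exp(-rT) = 22.5400 * 0.91119350 = 20.53830150
C = P + S*exp(-qT) - K*exp(-rT)
C = 3.3525 + 22.50411190 - 20.53830150 = 5.3183

Answer: Call price = 5.3183


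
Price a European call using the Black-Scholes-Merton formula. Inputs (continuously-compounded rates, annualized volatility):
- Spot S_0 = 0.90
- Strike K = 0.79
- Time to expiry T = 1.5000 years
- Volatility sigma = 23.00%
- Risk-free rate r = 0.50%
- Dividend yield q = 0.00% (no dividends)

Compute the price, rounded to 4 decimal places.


Answer: Price = 0.1632

Derivation:
d1 = (ln(S/K) + (r - q + 0.5*sigma^2) * T) / (sigma * sqrt(T)) = 0.63025306
d2 = d1 - sigma * sqrt(T) = 0.34856174
exp(-rT) = 0.99252805; exp(-qT) = 1.00000000
C = S_0 * exp(-qT) * N(d1) - K * exp(-rT) * N(d2)
N(d1) = 0.73573549; N(d2) = 0.63629082
C = 0.9000 * 1.00000000 * 0.73573549 - 0.7900 * 0.99252805 * 0.63629082 = 0.1632


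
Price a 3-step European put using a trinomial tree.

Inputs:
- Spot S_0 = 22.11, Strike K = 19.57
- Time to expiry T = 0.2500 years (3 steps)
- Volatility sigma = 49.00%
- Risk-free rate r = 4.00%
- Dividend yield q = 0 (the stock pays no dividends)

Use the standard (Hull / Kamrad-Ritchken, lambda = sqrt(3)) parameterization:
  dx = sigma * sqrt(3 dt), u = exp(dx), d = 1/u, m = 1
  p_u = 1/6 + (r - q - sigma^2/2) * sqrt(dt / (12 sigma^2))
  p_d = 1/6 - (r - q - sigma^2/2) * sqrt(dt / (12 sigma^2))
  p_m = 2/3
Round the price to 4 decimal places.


dt = T/N = 0.083333; dx = sigma*sqrt(3*dt) = 0.245000
u = exp(dx) = 1.277621; d = 1/u = 0.782705
p_u = 0.153053, p_m = 0.666667, p_d = 0.180281
Discount per step: exp(-r*dt) = 0.996672
Stock lattice S(k, j) with j the centered position index:
  k=0: S(0,+0) = 22.1100
  k=1: S(1,-1) = 17.3056; S(1,+0) = 22.1100; S(1,+1) = 28.2482
  k=2: S(2,-2) = 13.5452; S(2,-1) = 17.3056; S(2,+0) = 22.1100; S(2,+1) = 28.2482; S(2,+2) = 36.0905
  k=3: S(3,-3) = 10.6019; S(3,-2) = 13.5452; S(3,-1) = 17.3056; S(3,+0) = 22.1100; S(3,+1) = 28.2482; S(3,+2) = 36.0905; S(3,+3) = 46.1100
Terminal payoffs V(N, j) = max(K - S_T, 0):
  V(3,-3) = 8.968134; V(3,-2) = 6.024830; V(3,-1) = 2.264403; V(3,+0) = 0.000000; V(3,+1) = 0.000000; V(3,+2) = 0.000000; V(3,+3) = 0.000000
Backward induction: V(k, j) = exp(-r*dt) * [p_u * V(k+1, j+1) + p_m * V(k+1, j) + p_d * V(k+1, j-1)]
  V(2,-2) = exp(-r*dt) * [p_u*2.264403 + p_m*6.024830 + p_d*8.968134] = 5.960008
  V(2,-1) = exp(-r*dt) * [p_u*0.000000 + p_m*2.264403 + p_d*6.024830] = 2.587124
  V(2,+0) = exp(-r*dt) * [p_u*0.000000 + p_m*0.000000 + p_d*2.264403] = 0.406869
  V(2,+1) = exp(-r*dt) * [p_u*0.000000 + p_m*0.000000 + p_d*0.000000] = 0.000000
  V(2,+2) = exp(-r*dt) * [p_u*0.000000 + p_m*0.000000 + p_d*0.000000] = 0.000000
  V(1,-1) = exp(-r*dt) * [p_u*0.406869 + p_m*2.587124 + p_d*5.960008] = 2.851973
  V(1,+0) = exp(-r*dt) * [p_u*0.000000 + p_m*0.406869 + p_d*2.587124] = 0.735200
  V(1,+1) = exp(-r*dt) * [p_u*0.000000 + p_m*0.000000 + p_d*0.406869] = 0.073107
  V(0,+0) = exp(-r*dt) * [p_u*0.073107 + p_m*0.735200 + p_d*2.851973] = 1.012098

Answer: Price = V(0,0) = 1.0121


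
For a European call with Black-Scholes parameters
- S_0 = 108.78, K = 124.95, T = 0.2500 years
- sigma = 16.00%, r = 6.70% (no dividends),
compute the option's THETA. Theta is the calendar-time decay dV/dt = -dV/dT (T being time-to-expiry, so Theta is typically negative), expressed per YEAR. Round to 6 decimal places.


d1 = -1.4829520411; d2 = -1.5629520411
phi(d1) = 0.1328530151; exp(-qT) = 1.0000000000; exp(-rT) = 0.9833895013
Theta = -S*exp(-qT)*phi(d1)*sigma/(2*sqrt(T)) - r*K*exp(-rT)*N(d2) + q*S*exp(-qT)*N(d1)
N(d1) = 0.0690435766; N(d2) = 0.0590319378; sqrt(T) = 0.5000000000
Term 1 = -108.7800 * 1.0000000000 * 0.1328530151 * 0.1600 / (2 * 0.5000000000) = -2.3122801572
Term 2 = -0.0670 * 124.9500 * 0.9833895013 * 0.0590319378 = -0.4859859013
Term 3 = 0 (no dividend yield, q = 0)
Theta = -2.3122801572 + (-0.4859859013) + (0.0000000000) = -2.798266

Answer: Theta = -2.798266


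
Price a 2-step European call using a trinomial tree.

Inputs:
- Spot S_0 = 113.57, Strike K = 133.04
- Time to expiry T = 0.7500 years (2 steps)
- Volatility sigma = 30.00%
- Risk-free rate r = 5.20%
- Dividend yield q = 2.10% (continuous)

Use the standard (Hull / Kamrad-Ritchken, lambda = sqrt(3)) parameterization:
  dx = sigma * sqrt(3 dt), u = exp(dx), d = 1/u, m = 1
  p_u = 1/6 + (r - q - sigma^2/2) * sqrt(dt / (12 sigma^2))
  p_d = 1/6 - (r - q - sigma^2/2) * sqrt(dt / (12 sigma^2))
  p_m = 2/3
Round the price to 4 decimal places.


dt = T/N = 0.375000; dx = sigma*sqrt(3*dt) = 0.318198
u = exp(dx) = 1.374648; d = 1/u = 0.727459
p_u = 0.158417, p_m = 0.666667, p_d = 0.174916
Discount per step: exp(-r*dt) = 0.980689
Stock lattice S(k, j) with j the centered position index:
  k=0: S(0,+0) = 113.5700
  k=1: S(1,-1) = 82.6175; S(1,+0) = 113.5700; S(1,+1) = 156.1188
  k=2: S(2,-2) = 60.1008; S(2,-1) = 82.6175; S(2,+0) = 113.5700; S(2,+1) = 156.1188; S(2,+2) = 214.6085
Terminal payoffs V(N, j) = max(S_T - K, 0):
  V(2,-2) = 0.000000; V(2,-1) = 0.000000; V(2,+0) = 0.000000; V(2,+1) = 23.078828; V(2,+2) = 81.568511
Backward induction: V(k, j) = exp(-r*dt) * [p_u * V(k+1, j+1) + p_m * V(k+1, j) + p_d * V(k+1, j-1)]
  V(1,-1) = exp(-r*dt) * [p_u*0.000000 + p_m*0.000000 + p_d*0.000000] = 0.000000
  V(1,+0) = exp(-r*dt) * [p_u*23.078828 + p_m*0.000000 + p_d*0.000000] = 3.585478
  V(1,+1) = exp(-r*dt) * [p_u*81.568511 + p_m*23.078828 + p_d*0.000000] = 27.761078
  V(0,+0) = exp(-r*dt) * [p_u*27.761078 + p_m*3.585478 + p_d*0.000000] = 6.657061

Answer: Price = V(0,0) = 6.6571


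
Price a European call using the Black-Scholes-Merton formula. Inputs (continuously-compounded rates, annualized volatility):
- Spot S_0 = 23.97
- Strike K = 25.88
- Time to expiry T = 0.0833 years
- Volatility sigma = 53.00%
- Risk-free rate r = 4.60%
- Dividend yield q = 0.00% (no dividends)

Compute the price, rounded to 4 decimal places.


d1 = (ln(S/K) + (r - q + 0.5*sigma^2) * T) / (sigma * sqrt(T)) = -0.39966822
d2 = d1 - sigma * sqrt(T) = -0.55263544
exp(-rT) = 0.99617553; exp(-qT) = 1.00000000
C = S_0 * exp(-qT) * N(d1) - K * exp(-rT) * N(d2)
N(d1) = 0.34470045; N(d2) = 0.29025653
C = 23.9700 * 1.00000000 * 0.34470045 - 25.8800 * 0.99617553 * 0.29025653 = 0.7794

Answer: Price = 0.7794


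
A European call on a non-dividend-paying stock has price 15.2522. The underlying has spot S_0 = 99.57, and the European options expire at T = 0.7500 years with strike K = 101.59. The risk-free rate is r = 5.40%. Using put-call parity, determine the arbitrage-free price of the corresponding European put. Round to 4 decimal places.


Put-call parity: C - P = S_0 * exp(-qT) - K * exp(-rT).
S_0 * exp(-qT) = 99.5700 * 1.00000000 = 99.57000000
K * exp(-rT) = 101.5900 * 0.96030916 = 97.55780802
P = C - S*exp(-qT) + K*exp(-rT)
P = 15.2522 - 99.57000000 + 97.55780802 = 13.2400

Answer: Put price = 13.2400


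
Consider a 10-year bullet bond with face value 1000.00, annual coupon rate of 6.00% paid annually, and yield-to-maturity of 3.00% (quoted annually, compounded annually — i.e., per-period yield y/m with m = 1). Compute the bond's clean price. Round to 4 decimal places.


Coupon per period c = face * coupon_rate / m = 60.000000
Periods per year m = 1; per-period yield y/m = 0.030000
Number of cashflows N = 10
Cashflows (t years, CF_t, discount factor 1/(1+y/m)^(m*t), PV):
  t = 1.0000: CF_t = 60.000000, DF = 0.970874, PV = 58.252427
  t = 2.0000: CF_t = 60.000000, DF = 0.942596, PV = 56.555755
  t = 3.0000: CF_t = 60.000000, DF = 0.915142, PV = 54.908500
  t = 4.0000: CF_t = 60.000000, DF = 0.888487, PV = 53.309223
  t = 5.0000: CF_t = 60.000000, DF = 0.862609, PV = 51.756527
  t = 6.0000: CF_t = 60.000000, DF = 0.837484, PV = 50.249055
  t = 7.0000: CF_t = 60.000000, DF = 0.813092, PV = 48.785491
  t = 8.0000: CF_t = 60.000000, DF = 0.789409, PV = 47.364554
  t = 9.0000: CF_t = 60.000000, DF = 0.766417, PV = 45.985004
  t = 10.0000: CF_t = 1060.000000, DF = 0.744094, PV = 788.739550
Price P = sum_t PV_t = 1255.906085

Answer: Price = 1255.9061


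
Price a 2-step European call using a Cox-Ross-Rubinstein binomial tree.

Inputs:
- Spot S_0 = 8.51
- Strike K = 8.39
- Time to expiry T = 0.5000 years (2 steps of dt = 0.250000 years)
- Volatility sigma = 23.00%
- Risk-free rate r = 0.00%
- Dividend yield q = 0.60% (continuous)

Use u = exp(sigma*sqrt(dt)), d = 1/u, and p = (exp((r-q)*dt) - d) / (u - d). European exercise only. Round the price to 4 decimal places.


dt = T/N = 0.250000
u = exp(sigma*sqrt(dt)) = 1.121873; d = 1/u = 0.891366
p = (exp((r-q)*dt) - d) / (u - d) = 0.464779
Discount per step: exp(-r*dt) = 1.000000
Stock lattice S(k, i) with i counting down-moves:
  k=0: S(0,0) = 8.5100
  k=1: S(1,0) = 9.5471; S(1,1) = 7.5855
  k=2: S(2,0) = 10.7107; S(2,1) = 8.5100; S(2,2) = 6.7615
Terminal payoffs V(N, i) = max(S_T - K, 0):
  V(2,0) = 2.320686; V(2,1) = 0.120000; V(2,2) = 0.000000
Backward induction: V(k, i) = exp(-r*dt) * [p * V(k+1, i) + (1-p) * V(k+1, i+1)].
  V(1,0) = exp(-r*dt) * [p*2.320686 + (1-p)*0.120000] = 1.142833
  V(1,1) = exp(-r*dt) * [p*0.120000 + (1-p)*0.000000] = 0.055773
  V(0,0) = exp(-r*dt) * [p*1.142833 + (1-p)*0.055773] = 0.561016

Answer: Price = V(0,0) = 0.5610


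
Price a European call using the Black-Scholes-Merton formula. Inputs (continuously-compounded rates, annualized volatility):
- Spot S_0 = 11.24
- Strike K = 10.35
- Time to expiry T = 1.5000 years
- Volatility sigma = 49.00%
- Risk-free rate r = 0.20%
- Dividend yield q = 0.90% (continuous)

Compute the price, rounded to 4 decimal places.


Answer: Price = 2.9275

Derivation:
d1 = (ln(S/K) + (r - q + 0.5*sigma^2) * T) / (sigma * sqrt(T)) = 0.42002471
d2 = d1 - sigma * sqrt(T) = -0.18010028
exp(-rT) = 0.99700450; exp(-qT) = 0.98659072
C = S_0 * exp(-qT) * N(d1) - K * exp(-rT) * N(d2)
N(d1) = 0.66276630; N(d2) = 0.42853692
C = 11.2400 * 0.98659072 * 0.66276630 - 10.3500 * 0.99700450 * 0.42853692 = 2.9275


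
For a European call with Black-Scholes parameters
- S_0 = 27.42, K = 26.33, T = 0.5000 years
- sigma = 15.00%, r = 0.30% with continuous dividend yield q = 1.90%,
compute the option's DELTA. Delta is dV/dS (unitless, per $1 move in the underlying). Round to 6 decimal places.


d1 = 0.3600465224; d2 = 0.2539805052
phi(d1) = 0.3739043427; exp(-qT) = 0.9905449824; exp(-rT) = 0.9985011244
N(d1) = 0.6405938283
Delta = exp(-qT) * N(d1) = 0.9905449824 * 0.6405938283 = 0.634537

Answer: Delta = 0.634537


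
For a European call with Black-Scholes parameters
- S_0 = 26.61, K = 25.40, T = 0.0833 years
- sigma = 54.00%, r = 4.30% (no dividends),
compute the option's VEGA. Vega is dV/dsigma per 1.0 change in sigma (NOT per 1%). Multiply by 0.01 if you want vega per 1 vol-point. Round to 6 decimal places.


d1 = 0.3995097566; d2 = 0.2436563640
phi(d1) = 0.3683423199; exp(-qT) = 1.0000000000; exp(-rT) = 0.9964245074
Vega = S * exp(-qT) * phi(d1) * sqrt(T) = 26.6100 * 1.0000000000 * 0.3683423199 * 0.2886173938 = 2.828909

Answer: Vega = 2.828909


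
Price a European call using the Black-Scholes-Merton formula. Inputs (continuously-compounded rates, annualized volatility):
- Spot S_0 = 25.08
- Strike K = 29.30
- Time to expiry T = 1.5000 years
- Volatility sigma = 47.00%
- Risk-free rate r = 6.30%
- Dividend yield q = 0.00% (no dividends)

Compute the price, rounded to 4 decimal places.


Answer: Price = 5.1026

Derivation:
d1 = (ln(S/K) + (r - q + 0.5*sigma^2) * T) / (sigma * sqrt(T)) = 0.18181503
d2 = d1 - sigma * sqrt(T) = -0.39381506
exp(-rT) = 0.90982773; exp(-qT) = 1.00000000
C = S_0 * exp(-qT) * N(d1) - K * exp(-rT) * N(d2)
N(d1) = 0.57213605; N(d2) = 0.34685879
C = 25.0800 * 1.00000000 * 0.57213605 - 29.3000 * 0.90982773 * 0.34685879 = 5.1026


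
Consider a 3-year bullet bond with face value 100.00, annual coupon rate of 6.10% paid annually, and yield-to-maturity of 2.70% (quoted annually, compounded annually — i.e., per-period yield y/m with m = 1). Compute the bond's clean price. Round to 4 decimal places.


Answer: Price = 109.6730

Derivation:
Coupon per period c = face * coupon_rate / m = 6.100000
Periods per year m = 1; per-period yield y/m = 0.027000
Number of cashflows N = 3
Cashflows (t years, CF_t, discount factor 1/(1+y/m)^(m*t), PV):
  t = 1.0000: CF_t = 6.100000, DF = 0.973710, PV = 5.939630
  t = 2.0000: CF_t = 6.100000, DF = 0.948111, PV = 5.783476
  t = 3.0000: CF_t = 106.100000, DF = 0.923185, PV = 97.949913
Price P = sum_t PV_t = 109.673019
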